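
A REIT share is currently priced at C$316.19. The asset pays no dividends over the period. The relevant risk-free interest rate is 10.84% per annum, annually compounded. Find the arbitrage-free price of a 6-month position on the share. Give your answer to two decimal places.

F = S · (1+r)^T
= 316.19 × 1.052806
F = C$332.89

C$332.89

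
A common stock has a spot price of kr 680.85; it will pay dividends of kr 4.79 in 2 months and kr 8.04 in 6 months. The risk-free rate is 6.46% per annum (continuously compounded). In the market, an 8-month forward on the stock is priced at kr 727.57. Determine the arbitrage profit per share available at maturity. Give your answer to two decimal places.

PV(dividends) I = 4.79·e^(−0.0646·2/12) + 8.04·e^(−0.0646·6/12) = 12.5232
Fair forward F* = (S − I)·e^(rT) = (680.85 − 12.5232)·e^0.043067 = 668.3268 × 1.044008 = 697.7385
Market kr 727.57 > fair 697.7385: forward overpriced → cash-and-carry (borrow at r, buy the stock and collect the dividends, short the forward).
Profit at T = |F_mkt − F*| = |727.57 − 697.7385| = kr 29.83 per share

kr 29.83 per share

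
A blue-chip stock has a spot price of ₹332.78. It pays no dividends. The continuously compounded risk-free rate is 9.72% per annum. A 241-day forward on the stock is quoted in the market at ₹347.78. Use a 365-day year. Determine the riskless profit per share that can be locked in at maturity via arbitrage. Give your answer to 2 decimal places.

₹7.06 per share

Fair forward: F* = S·e^(carry·T), with carry = r = 0.0972
F* = 332.78 · e^(0.0972 × 241/365) = 332.78 · e^0.064179 = 332.78 × 1.066283 = ₹354.8377
Market ₹347.78 < fair ₹354.8377: forward underpriced → reverse cash-and-carry (short spot, go long the forward).
At maturity, profit = |F_mkt − F*| = |347.78 − 354.8377| = ₹7.06 per share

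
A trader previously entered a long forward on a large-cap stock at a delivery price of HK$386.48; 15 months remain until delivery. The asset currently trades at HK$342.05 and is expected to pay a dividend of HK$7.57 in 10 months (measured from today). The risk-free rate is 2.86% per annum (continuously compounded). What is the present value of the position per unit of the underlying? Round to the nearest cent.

-HK$38.25

PV(remaining dividends) I = 7.57·e^(−0.0286·10/12) = 7.3917
Current forward F = (S − I)·e^(rT) = (342.05 − 7.3917)·e^(0.0286·15/12) = 334.6583 × 1.036397 = 346.8389
Value (long) = (F − K)·e^(−rT) = (346.8389 − 386.48) × 0.964881 = -38.2489
Value = -HK$38.25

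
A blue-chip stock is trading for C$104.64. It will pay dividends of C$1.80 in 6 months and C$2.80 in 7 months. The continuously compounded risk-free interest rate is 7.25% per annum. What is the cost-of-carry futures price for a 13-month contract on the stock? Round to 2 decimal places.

C$108.41

PV(dividends) I = 1.80·e^(−0.0725·6/12) + 2.80·e^(−0.0725·7/12)
I = 1.7359 + 2.6841 = 4.4200
F = (S − I)·e^(rT) = (104.64 − 4.4200) · e^(0.0725·13/12)
= 100.2200 · e^0.078542 = 100.2200 × 1.081709 = C$108.41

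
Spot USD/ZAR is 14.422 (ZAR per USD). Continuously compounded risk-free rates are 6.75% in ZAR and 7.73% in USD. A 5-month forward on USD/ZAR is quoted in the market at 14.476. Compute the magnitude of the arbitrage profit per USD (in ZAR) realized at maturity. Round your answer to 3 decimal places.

0.113 per USD (in ZAR)

Fair forward: F* = S·e^(carry·T), with carry = (r_ZAR − r_USD) = 0.0675 − 0.0773 = -0.0098
F* = 14.422 · e^(-0.0098 × 5/12) = 14.422 · e^-0.004083 = 14.422 × 0.995925 = 14.3632
Market 14.476 > fair 14.3632: forward overpriced → cash-and-carry (buy spot, short the forward).
At maturity, profit = |F_mkt − F*| = |14.476 − 14.3632| = 0.113 per USD (in ZAR)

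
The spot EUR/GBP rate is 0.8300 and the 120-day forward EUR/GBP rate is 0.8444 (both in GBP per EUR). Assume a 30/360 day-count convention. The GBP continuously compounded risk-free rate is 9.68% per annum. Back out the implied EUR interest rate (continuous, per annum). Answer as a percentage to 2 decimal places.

F = S·e^((r_GBP − r_EUR)T) ⇒ r_EUR = r_GBP − ln(F/S)/T
ln(0.8444/0.8300) = 0.017201; /(120/360) = 0.051603
r_EUR = 0.0968 − 0.051603 = 0.045197
r_EUR = 4.52%

4.52%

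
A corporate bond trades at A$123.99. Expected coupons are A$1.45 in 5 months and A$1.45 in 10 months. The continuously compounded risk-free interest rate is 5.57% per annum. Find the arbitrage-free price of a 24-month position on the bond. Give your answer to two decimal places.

A$135.47

PV(coupons) I = 1.45·e^(−0.0557·5/12) + 1.45·e^(−0.0557·10/12)
I = 1.4167 + 1.3842 = 2.8009
F = (S − I)·e^(rT) = (123.99 − 2.8009) · e^(0.0557·24/12)
= 121.1891 · e^0.111400 = 121.1891 × 1.117842 = A$135.47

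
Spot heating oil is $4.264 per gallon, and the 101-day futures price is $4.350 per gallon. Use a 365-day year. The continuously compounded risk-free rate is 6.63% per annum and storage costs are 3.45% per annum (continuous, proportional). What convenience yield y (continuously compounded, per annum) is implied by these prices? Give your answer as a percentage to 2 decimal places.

F = S·e^((r+u−y)T) ⇒ (r+u−y) = ln(F/S)/T
ln(4.350/4.264) = 0.019968; /T ⇒ 0.072162
y = r + u − ln(F/S)/T = 0.0663 + 0.0345 − 0.072162 = 0.028638
y = 2.86%

2.86%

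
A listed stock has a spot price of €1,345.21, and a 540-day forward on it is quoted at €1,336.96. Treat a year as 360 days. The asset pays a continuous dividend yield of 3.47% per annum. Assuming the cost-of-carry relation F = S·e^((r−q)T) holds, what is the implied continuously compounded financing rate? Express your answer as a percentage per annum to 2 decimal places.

3.06%

From F = S·e^((r−q)T): (r − q) = ln(F/S)/T
ln(1336.96/1345.21) = ln(0.993867) = -0.006152
(r − q) = -0.006152 / (540/360) = -0.004101
r = ln(F/S)/T + q = -0.004101 + 0.0347 = 0.030599
r = 3.06%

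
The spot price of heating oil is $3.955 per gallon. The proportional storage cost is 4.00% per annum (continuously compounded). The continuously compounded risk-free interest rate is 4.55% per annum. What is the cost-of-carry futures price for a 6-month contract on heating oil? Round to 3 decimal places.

$4.128 per gallon

Net carry = r + u − y = 0.0455 + 0.0400 − 0.0000 = 0.0855
F = S·e^((r+u−y)T) = 3.955 · e^(0.0855 × 6/12) = 3.955 · e^0.042750
= 3.955 × 1.043677 = $4.128 per gallon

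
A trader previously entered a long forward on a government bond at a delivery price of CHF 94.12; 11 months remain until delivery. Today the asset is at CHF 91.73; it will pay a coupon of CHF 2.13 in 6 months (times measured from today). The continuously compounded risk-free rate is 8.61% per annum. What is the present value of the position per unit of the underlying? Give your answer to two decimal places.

PV(remaining coupons) I = 2.13·e^(−0.0861·6/12) = 2.0402
Current forward F = (S − I)·e^(rT) = (91.73 − 2.0402)·e^(0.0861·11/12) = 89.6898 × 1.082123 = 97.0554
Value (long) = (F − K)·e^(−rT) = (97.0554 − 94.12) × 0.924109 = 2.7126
Value = CHF 2.71

CHF 2.71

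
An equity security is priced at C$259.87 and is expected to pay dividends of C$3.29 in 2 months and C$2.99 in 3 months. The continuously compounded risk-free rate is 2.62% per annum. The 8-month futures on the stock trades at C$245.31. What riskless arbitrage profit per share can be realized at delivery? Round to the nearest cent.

PV(dividends) I = 3.29·e^(−0.0262·2/12) + 2.99·e^(−0.0262·3/12) = 6.2461
Fair futures F* = (S − I)·e^(rT) = (259.87 − 6.2461)·e^0.017467 = 253.6239 × 1.017620 = 258.0928
Market C$245.31 < fair 258.0928: forward underpriced → reverse cash-and-carry (short the stock, invest proceeds at r, pay the dividends, go long the forward).
Profit at T = |F_mkt − F*| = |245.31 − 258.0928| = C$12.78 per share

C$12.78 per share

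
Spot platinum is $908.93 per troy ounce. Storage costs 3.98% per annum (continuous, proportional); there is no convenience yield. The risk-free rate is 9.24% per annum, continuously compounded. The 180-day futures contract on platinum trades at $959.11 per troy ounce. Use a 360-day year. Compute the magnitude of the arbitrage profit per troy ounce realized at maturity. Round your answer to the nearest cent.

Fair futures: F* = S·e^(carry·T), with carry = (r + u) = 0.0924 + 0.0398 = 0.1322
F* = 908.93 · e^(0.1322 × 180/360) = 908.93 · e^0.066100 = 908.93 × 1.068334 = $971.0408
Market $959.11 < fair $971.0408: forward underpriced → reverse cash-and-carry (short spot, go long the forward).
At maturity, profit = |F_mkt − F*| = |959.11 − 971.0408| = $11.93 per troy ounce

$11.93 per troy ounce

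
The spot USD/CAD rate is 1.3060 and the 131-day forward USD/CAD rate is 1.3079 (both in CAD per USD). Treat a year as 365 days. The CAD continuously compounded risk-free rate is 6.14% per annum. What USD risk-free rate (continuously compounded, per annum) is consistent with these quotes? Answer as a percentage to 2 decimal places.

5.73%

F = S·e^((r_CAD − r_USD)T) ⇒ r_USD = r_CAD − ln(F/S)/T
ln(1.3079/1.3060) = 0.001454; /(131/365) = 0.004051
r_USD = 0.0614 − 0.004051 = 0.057349
r_USD = 5.73%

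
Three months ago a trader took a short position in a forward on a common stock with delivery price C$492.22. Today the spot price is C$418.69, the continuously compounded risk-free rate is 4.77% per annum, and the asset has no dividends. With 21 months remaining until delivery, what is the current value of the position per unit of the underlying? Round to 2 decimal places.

Current fair forward for the remaining 21 months: F = S·e^(r·T), r = 0.0477
F = 418.69 · e^(0.0477 × 21/12) = 418.69 × 1.087058 = 455.1403
Value of long forward = (F − K)·e^(−rT) = (455.1403 − 492.22) · e^(−0.0477·21/12)
= -37.0797 × 0.919914 = -34.11
Short position value = −(long value) = C$34.11

C$34.11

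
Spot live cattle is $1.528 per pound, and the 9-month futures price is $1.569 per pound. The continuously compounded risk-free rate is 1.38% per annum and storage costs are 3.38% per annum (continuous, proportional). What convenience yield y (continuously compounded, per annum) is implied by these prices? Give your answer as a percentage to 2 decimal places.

F = S·e^((r+u−y)T) ⇒ (r+u−y) = ln(F/S)/T
ln(1.569/1.528) = 0.026479; /T ⇒ 0.035305
y = r + u − ln(F/S)/T = 0.0138 + 0.0338 − 0.035305 = 0.012295
y = 1.23%

1.23%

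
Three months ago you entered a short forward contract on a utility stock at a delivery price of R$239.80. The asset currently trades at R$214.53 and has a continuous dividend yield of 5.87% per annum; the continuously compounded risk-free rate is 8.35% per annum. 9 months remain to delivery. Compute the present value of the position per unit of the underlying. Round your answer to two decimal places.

Current fair forward for the remaining 9 months: F = S·e^((r − q)·T), (r − q) = 0.0835 − 0.0587 = 0.0248
F = 214.53 · e^(0.0248 × 9/12) = 214.53 × 1.018774 = 218.5576
Value of long forward = (F − K)·e^(−rT) = (218.5576 − 239.80) · e^(−0.0835·9/12)
= -21.2424 × 0.939296 = -19.95
Short position value = −(long value) = R$19.95

R$19.95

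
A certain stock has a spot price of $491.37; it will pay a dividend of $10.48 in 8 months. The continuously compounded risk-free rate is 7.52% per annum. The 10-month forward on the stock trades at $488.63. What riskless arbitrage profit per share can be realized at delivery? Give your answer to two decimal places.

PV(dividends) I = 10.48·e^(−0.0752·8/12) = 9.9676
Fair forward F* = (S − I)·e^(rT) = (491.37 − 9.9676)·e^0.062667 = 481.4024 × 1.064672 = 512.5357
Market $488.63 < fair 512.5357: forward underpriced → reverse cash-and-carry (short the stock, invest proceeds at r, pay the dividends, go long the forward).
Profit at T = |F_mkt − F*| = |488.63 − 512.5357| = $23.91 per share

$23.91 per share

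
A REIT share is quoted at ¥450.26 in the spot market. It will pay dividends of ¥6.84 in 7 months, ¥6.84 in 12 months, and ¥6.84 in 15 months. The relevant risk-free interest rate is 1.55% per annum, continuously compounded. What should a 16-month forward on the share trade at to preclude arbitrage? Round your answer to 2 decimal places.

¥439.02

PV(dividends) I = 6.84·e^(−0.0155·7/12) + 6.84·e^(−0.0155·12/12) + 6.84·e^(−0.0155·15/12)
I = 6.7784 + 6.7348 + 6.7088 = 20.2220
F = (S − I)·e^(rT) = (450.26 − 20.2220) · e^(0.0155·16/12)
= 430.0380 · e^0.020667 = 430.0380 × 1.020882 = ¥439.02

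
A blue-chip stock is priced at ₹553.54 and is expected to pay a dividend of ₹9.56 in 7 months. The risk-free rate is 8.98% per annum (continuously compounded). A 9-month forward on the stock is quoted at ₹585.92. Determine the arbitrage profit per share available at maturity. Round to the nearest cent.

PV(dividends) I = 9.56·e^(−0.0898·7/12) = 9.0721
Fair forward F* = (S − I)·e^(rT) = (553.54 − 9.0721)·e^0.067350 = 544.4679 × 1.069670 = 582.4010
Market ₹585.92 > fair 582.4010: forward overpriced → cash-and-carry (borrow at r, buy the stock and collect the dividends, short the forward).
Profit at T = |F_mkt − F*| = |585.92 − 582.4010| = ₹3.52 per share

₹3.52 per share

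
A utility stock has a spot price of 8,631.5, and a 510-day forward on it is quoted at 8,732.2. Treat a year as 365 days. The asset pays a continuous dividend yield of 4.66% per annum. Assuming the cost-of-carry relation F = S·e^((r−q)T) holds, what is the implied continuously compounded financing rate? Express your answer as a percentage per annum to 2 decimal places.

5.49%

From F = S·e^((r−q)T): (r − q) = ln(F/S)/T
ln(8732.2/8631.5) = ln(1.011667) = 0.011599
(r − q) = 0.011599 / (510/365) = 0.008301
r = ln(F/S)/T + q = 0.008301 + 0.0466 = 0.054901
r = 5.49%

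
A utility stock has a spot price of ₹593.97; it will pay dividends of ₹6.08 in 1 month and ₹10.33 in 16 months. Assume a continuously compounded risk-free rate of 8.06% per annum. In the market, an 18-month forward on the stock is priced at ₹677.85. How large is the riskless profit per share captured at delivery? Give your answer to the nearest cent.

PV(dividends) I = 6.08·e^(−0.0806·1/12) + 10.33·e^(−0.0806·16/12) = 15.3167
Fair forward F* = (S − I)·e^(rT) = (593.97 − 15.3167)·e^0.120900 = 578.6533 × 1.128512 = 653.0172
Market ₹677.85 > fair 653.0172: forward overpriced → cash-and-carry (borrow at r, buy the stock and collect the dividends, short the forward).
Profit at T = |F_mkt − F*| = |677.85 − 653.0172| = ₹24.83 per share

₹24.83 per share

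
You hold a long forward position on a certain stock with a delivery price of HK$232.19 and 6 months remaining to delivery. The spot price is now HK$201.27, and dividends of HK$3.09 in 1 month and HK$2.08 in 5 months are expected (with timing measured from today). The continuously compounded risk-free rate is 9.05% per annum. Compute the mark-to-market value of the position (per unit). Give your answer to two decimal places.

-HK$25.72

PV(remaining dividends) I = 3.09·e^(−0.0905·1/12) + 2.08·e^(−0.0905·5/12) = 5.0698
Current forward F = (S − I)·e^(rT) = (201.27 − 5.0698)·e^(0.0905·6/12) = 196.2002 × 1.046289 = 205.2821
Value (long) = (F − K)·e^(−rT) = (205.2821 − 232.19) × 0.955759 = -25.7175
Value = -HK$25.72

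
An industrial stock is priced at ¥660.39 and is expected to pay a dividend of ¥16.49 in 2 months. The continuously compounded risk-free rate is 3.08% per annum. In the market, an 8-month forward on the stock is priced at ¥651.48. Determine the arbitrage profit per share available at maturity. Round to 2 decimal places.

¥5.86 per share

PV(dividends) I = 16.49·e^(−0.0308·2/12) = 16.4056
Fair forward F* = (S − I)·e^(rT) = (660.39 − 16.4056)·e^0.020533 = 643.9844 × 1.020745 = 657.3439
Market ¥651.48 < fair 657.3439: forward underpriced → reverse cash-and-carry (short the stock, invest proceeds at r, pay the dividends, go long the forward).
Profit at T = |F_mkt − F*| = |651.48 − 657.3439| = ¥5.86 per share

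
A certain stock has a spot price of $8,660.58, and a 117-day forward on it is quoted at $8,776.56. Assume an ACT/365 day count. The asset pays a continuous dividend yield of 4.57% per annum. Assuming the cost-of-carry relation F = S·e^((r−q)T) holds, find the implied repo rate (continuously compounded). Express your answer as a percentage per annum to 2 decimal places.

From F = S·e^((r−q)T): (r − q) = ln(F/S)/T
ln(8776.56/8660.58) = ln(1.013392) = 0.013303
(r − q) = 0.013303 / (117/365) = 0.041501
r = ln(F/S)/T + q = 0.041501 + 0.0457 = 0.087201
r = 8.72%

8.72%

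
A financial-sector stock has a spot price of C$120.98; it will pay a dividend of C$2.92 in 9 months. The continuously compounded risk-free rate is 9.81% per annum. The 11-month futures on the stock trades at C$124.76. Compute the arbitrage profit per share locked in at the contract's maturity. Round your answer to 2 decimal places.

C$4.64 per share

PV(dividends) I = 2.92·e^(−0.0981·9/12) = 2.7129
Fair futures F* = (S − I)·e^(rT) = (120.98 − 2.7129)·e^0.089925 = 118.2671 × 1.094092 = 129.3951
Market C$124.76 < fair 129.3951: forward underpriced → reverse cash-and-carry (short the stock, invest proceeds at r, pay the dividends, go long the forward).
Profit at T = |F_mkt − F*| = |124.76 − 129.3951| = C$4.64 per share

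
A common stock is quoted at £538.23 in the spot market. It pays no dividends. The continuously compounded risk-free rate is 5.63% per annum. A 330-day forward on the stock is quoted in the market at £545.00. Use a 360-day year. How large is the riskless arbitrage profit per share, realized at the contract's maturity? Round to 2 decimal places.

Fair forward: F* = S·e^(carry·T), with carry = r = 0.0563
F* = 538.23 · e^(0.0563 × 330/360) = 538.23 · e^0.051608 = 538.23 × 1.052963 = £566.7363
Market £545.00 < fair £566.7363: forward underpriced → reverse cash-and-carry (short spot, go long the forward).
At maturity, profit = |F_mkt − F*| = |545.00 − 566.7363| = £21.74 per share

£21.74 per share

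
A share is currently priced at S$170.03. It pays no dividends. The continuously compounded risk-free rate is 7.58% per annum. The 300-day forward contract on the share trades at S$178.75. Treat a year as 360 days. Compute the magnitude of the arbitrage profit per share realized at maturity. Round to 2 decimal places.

S$2.37 per share

Fair forward: F* = S·e^(carry·T), with carry = r = 0.0758
F* = 170.03 · e^(0.0758 × 300/360) = 170.03 · e^0.063167 = 170.03 × 1.065205 = S$181.1168
Market S$178.75 < fair S$181.1168: forward underpriced → reverse cash-and-carry (short spot, go long the forward).
At maturity, profit = |F_mkt − F*| = |178.75 − 181.1168| = S$2.37 per share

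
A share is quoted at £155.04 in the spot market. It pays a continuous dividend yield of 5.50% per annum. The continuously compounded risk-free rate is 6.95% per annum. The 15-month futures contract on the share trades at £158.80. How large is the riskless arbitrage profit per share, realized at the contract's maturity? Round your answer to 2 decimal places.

Fair futures: F* = S·e^(carry·T), with carry = (r − q) = 0.0695 − 0.0550 = 0.0145
F* = 155.04 · e^(0.0145 × 15/12) = 155.04 · e^0.018125 = 155.04 × 1.018290 = £157.8757
Market £158.80 > fair £157.8757: forward overpriced → cash-and-carry (buy spot, short the forward).
At maturity, profit = |F_mkt − F*| = |158.80 − 157.8757| = £0.92 per share

£0.92 per share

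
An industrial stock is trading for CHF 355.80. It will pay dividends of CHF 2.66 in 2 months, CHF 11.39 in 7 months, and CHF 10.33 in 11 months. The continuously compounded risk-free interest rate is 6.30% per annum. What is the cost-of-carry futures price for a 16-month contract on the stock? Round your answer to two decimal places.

PV(dividends) I = 2.66·e^(−0.0630·2/12) + 11.39·e^(−0.0630·7/12) + 10.33·e^(−0.0630·11/12)
I = 2.6322 + 10.9790 + 9.7503 = 23.3615
F = (S − I)·e^(rT) = (355.80 − 23.3615) · e^(0.0630·16/12)
= 332.4385 · e^0.084000 = 332.4385 × 1.087629 = CHF 361.57

CHF 361.57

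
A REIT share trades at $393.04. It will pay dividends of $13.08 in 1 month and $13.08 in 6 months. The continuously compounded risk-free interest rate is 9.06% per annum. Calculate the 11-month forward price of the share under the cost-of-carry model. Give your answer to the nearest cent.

PV(dividends) I = 13.08·e^(−0.0906·1/12) + 13.08·e^(−0.0906·6/12)
I = 12.9816 + 12.5007 = 25.4823
F = (S − I)·e^(rT) = (393.04 − 25.4823) · e^(0.0906·11/12)
= 367.5577 · e^0.083050 = 367.5577 × 1.086596 = $399.39

$399.39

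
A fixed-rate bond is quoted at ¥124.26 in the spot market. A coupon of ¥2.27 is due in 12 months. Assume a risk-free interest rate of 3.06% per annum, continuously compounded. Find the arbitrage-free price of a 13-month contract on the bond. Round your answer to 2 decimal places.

¥126.17

PV(coupons) I = 2.27·e^(−0.0306·12/12)
I = 2.2016
F = (S − I)·e^(rT) = (124.26 − 2.2016) · e^(0.0306·13/12)
= 122.0584 · e^0.033150 = 122.0584 × 1.033706 = ¥126.17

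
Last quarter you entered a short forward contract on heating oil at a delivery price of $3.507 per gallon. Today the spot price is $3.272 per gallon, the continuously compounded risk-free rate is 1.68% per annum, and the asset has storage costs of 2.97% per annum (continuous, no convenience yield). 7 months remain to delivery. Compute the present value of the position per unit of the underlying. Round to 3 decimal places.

$0.144 per gallon

Current fair forward for the remaining 7 months: F = S·e^((r + u)·T), (r + u) = 0.0168 + 0.0297 = 0.0465
F = 3.272 · e^(0.0465 × 7/12) = 3.272 × 1.027496 = 3.3620
Value of long forward = (F − K)·e^(−rT) = (3.3620 − 3.507) · e^(−0.0168·7/12)
= -0.1450 × 0.990248 = -0.144
Short position value = −(long value) = $0.144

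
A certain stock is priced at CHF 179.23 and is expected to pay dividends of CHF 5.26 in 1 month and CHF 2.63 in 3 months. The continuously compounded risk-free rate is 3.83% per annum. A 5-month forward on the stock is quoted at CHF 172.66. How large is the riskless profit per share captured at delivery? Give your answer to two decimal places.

CHF 1.48 per share

PV(dividends) I = 5.26·e^(−0.0383·1/12) + 2.63·e^(−0.0383·3/12) = 7.8482
Fair forward F* = (S − I)·e^(rT) = (179.23 − 7.8482)·e^0.015958 = 171.3818 × 1.016086 = 174.1386
Market CHF 172.66 < fair 174.1386: forward underpriced → reverse cash-and-carry (short the stock, invest proceeds at r, pay the dividends, go long the forward).
Profit at T = |F_mkt − F*| = |172.66 − 174.1386| = CHF 1.48 per share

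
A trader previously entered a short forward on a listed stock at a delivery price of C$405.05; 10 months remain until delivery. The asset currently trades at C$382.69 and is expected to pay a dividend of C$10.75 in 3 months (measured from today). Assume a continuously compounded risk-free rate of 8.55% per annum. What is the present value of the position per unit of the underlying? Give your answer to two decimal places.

PV(remaining dividends) I = 10.75·e^(−0.0855·3/12) = 10.5227
Current forward F = (S − I)·e^(rT) = (382.69 − 10.5227)·e^(0.0855·10/12) = 372.1673 × 1.073850 = 399.6519
Value (long) = (F − K)·e^(−rT) = (399.6519 − 405.05) × 0.931229 = -5.0269
Short position value = −(long value) = C$5.03

C$5.03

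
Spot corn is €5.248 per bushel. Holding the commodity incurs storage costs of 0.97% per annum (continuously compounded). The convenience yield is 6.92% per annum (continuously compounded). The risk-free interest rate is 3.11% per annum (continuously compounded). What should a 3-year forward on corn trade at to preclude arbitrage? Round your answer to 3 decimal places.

Net carry = r + u − y = 0.0311 + 0.0097 − 0.0692 = -0.0284
F = S·e^((r+u−y)T) = 5.248 · e^(-0.0284 × 3) = 5.248 · e^-0.085200
= 5.248 × 0.918329 = €4.819 per bushel

€4.819 per bushel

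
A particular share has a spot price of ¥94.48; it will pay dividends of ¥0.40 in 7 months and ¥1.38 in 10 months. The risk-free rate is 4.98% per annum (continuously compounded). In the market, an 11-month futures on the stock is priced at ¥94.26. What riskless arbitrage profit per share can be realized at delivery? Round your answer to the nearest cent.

¥2.84 per share

PV(dividends) I = 0.40·e^(−0.0498·7/12) + 1.38·e^(−0.0498·10/12) = 1.7124
Fair futures F* = (S − I)·e^(rT) = (94.48 − 1.7124)·e^0.045650 = 92.7676 × 1.046708 = 97.1006
Market ¥94.26 < fair 97.1006: forward underpriced → reverse cash-and-carry (short the stock, invest proceeds at r, pay the dividends, go long the forward).
Profit at T = |F_mkt − F*| = |94.26 − 97.1006| = ¥2.84 per share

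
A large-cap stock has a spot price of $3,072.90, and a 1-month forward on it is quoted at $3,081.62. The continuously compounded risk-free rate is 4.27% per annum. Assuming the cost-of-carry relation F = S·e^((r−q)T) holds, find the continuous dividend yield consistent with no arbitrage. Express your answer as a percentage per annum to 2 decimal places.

From F = S·e^((r−q)T): (r − q) = ln(F/S)/T
ln(3081.62/3072.90) = ln(1.002838) = 0.002834
(r − q) = 0.002834 / (1/12) = 0.034008
q = r − ln(F/S)/T = 0.0427 − 0.034008 = 0.008692
q = 0.87%

0.87%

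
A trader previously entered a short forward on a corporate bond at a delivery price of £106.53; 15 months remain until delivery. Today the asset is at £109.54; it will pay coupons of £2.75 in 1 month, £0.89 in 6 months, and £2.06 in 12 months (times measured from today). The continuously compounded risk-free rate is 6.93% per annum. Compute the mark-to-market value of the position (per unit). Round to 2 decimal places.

PV(remaining coupons) I = 2.75·e^(−0.0693·1/12) + 0.89·e^(−0.0693·6/12) + 2.06·e^(−0.0693·12/12) = 5.5159
Current forward F = (S − I)·e^(rT) = (109.54 − 5.5159)·e^(0.0693·15/12) = 104.0241 × 1.090488 = 113.4370
Value (long) = (F − K)·e^(−rT) = (113.4370 − 106.53) × 0.917021 = 6.3339
Short position value = −(long value) = -£6.33

-£6.33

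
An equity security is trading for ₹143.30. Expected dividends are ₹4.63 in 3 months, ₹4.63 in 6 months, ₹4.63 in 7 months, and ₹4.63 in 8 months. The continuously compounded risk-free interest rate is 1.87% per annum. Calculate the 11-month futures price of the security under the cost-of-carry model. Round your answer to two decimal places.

₹127.11

PV(dividends) I = 4.63·e^(−0.0187·3/12) + 4.63·e^(−0.0187·6/12) + 4.63·e^(−0.0187·7/12) + 4.63·e^(−0.0187·8/12)
I = 4.6084 + 4.5869 + 4.5798 + 4.5726 = 18.3477
F = (S − I)·e^(rT) = (143.30 − 18.3477) · e^(0.0187·11/12)
= 124.9523 · e^0.017142 = 124.9523 × 1.017290 = ₹127.11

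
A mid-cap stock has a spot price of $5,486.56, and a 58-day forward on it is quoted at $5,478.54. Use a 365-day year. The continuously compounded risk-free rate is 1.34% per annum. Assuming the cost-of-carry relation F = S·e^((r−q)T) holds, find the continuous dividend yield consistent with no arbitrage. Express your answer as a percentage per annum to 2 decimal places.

2.26%

From F = S·e^((r−q)T): (r − q) = ln(F/S)/T
ln(5478.54/5486.56) = ln(0.998538) = -0.001463
(r − q) = -0.001463 / (58/365) = -0.009207
q = r − ln(F/S)/T = 0.0134 + 0.009207 = 0.022607
q = 2.26%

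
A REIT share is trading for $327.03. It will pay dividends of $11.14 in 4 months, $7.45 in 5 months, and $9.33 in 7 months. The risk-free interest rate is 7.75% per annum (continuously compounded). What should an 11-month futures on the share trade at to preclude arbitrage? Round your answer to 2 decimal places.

$322.13

PV(dividends) I = 11.14·e^(−0.0775·4/12) + 7.45·e^(−0.0775·5/12) + 9.33·e^(−0.0775·7/12)
I = 10.8559 + 7.2133 + 8.9176 = 26.9868
F = (S − I)·e^(rT) = (327.03 − 26.9868) · e^(0.0775·11/12)
= 300.0432 · e^0.071042 = 300.0432 × 1.073626 = $322.13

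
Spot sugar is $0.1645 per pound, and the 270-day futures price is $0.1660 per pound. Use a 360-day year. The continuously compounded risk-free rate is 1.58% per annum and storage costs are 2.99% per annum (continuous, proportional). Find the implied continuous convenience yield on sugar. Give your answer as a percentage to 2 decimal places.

3.36%

F = S·e^((r+u−y)T) ⇒ (r+u−y) = ln(F/S)/T
ln(0.1660/0.1645) = 0.009077; /T ⇒ 0.012103
y = r + u − ln(F/S)/T = 0.0158 + 0.0299 − 0.012103 = 0.033597
y = 3.36%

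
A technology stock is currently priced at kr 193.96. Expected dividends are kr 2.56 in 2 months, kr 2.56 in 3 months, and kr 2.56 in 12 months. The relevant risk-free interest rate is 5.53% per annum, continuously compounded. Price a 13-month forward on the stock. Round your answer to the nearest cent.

kr 197.99

PV(dividends) I = 2.56·e^(−0.0553·2/12) + 2.56·e^(−0.0553·3/12) + 2.56·e^(−0.0553·12/12)
I = 2.5365 + 2.5249 + 2.4223 = 7.4837
F = (S − I)·e^(rT) = (193.96 − 7.4837) · e^(0.0553·13/12)
= 186.4763 · e^0.059908 = 186.4763 × 1.061739 = kr 197.99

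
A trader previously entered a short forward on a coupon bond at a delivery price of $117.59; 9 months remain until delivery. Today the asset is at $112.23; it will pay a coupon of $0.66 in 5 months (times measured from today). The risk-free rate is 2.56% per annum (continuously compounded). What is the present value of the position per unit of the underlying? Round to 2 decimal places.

$3.78

PV(remaining coupons) I = 0.66·e^(−0.0256·5/12) = 0.6530
Current forward F = (S − I)·e^(rT) = (112.23 − 0.6530)·e^(0.0256·9/12) = 111.5770 × 1.019386 = 113.7400
Value (long) = (F − K)·e^(−rT) = (113.7400 − 117.59) × 0.980983 = -3.7768
Short position value = −(long value) = $3.78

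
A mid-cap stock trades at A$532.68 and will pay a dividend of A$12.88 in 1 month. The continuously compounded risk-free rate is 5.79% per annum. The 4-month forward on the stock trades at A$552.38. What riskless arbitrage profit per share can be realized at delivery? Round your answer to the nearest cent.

PV(dividends) I = 12.88·e^(−0.0579·1/12) = 12.8180
Fair forward F* = (S − I)·e^(rT) = (532.68 − 12.8180)·e^0.019300 = 519.8620 × 1.019487 = 529.9926
Market A$552.38 > fair 529.9926: forward overpriced → cash-and-carry (borrow at r, buy the stock and collect the dividends, short the forward).
Profit at T = |F_mkt − F*| = |552.38 − 529.9926| = A$22.39 per share

A$22.39 per share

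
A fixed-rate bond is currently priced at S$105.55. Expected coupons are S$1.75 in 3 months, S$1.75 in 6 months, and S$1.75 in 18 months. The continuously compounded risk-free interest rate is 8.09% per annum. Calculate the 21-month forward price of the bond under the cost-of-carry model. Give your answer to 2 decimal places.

S$115.91

PV(coupons) I = 1.75·e^(−0.0809·3/12) + 1.75·e^(−0.0809·6/12) + 1.75·e^(−0.0809·18/12)
I = 1.7150 + 1.6806 + 1.5500 = 4.9456
F = (S − I)·e^(rT) = (105.55 − 4.9456) · e^(0.0809·21/12)
= 100.6044 · e^0.141575 = 100.6044 × 1.152087 = S$115.91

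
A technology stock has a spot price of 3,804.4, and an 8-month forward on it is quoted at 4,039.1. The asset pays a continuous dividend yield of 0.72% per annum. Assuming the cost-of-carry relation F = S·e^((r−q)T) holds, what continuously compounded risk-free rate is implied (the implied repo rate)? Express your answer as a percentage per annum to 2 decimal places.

From F = S·e^((r−q)T): (r − q) = ln(F/S)/T
ln(4039.1/3804.4) = ln(1.061692) = 0.059864
(r − q) = 0.059864 / (8/12) = 0.089796
r = ln(F/S)/T + q = 0.089796 + 0.0072 = 0.096996
r = 9.70%

9.70%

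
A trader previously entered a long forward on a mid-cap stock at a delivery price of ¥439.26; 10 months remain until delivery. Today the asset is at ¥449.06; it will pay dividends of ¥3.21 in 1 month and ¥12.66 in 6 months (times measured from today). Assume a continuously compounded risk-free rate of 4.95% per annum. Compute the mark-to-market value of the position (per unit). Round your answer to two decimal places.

PV(remaining dividends) I = 3.21·e^(−0.0495·1/12) + 12.66·e^(−0.0495·6/12) = 15.5473
Current forward F = (S − I)·e^(rT) = (449.06 − 15.5473)·e^(0.0495·10/12) = 433.5127 × 1.042113 = 451.7692
Value (long) = (F − K)·e^(−rT) = (451.7692 − 439.26) × 0.959589 = 12.0037
Value = ¥12.00

¥12.00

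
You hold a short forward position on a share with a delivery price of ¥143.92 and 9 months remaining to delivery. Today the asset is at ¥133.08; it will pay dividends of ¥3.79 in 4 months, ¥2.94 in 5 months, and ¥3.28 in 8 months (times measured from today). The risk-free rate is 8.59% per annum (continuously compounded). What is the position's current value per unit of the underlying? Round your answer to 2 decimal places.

¥11.48

PV(remaining dividends) I = 3.79·e^(−0.0859·4/12) + 2.94·e^(−0.0859·5/12) + 3.28·e^(−0.0859·8/12) = 9.6171
Current forward F = (S − I)·e^(rT) = (133.08 − 9.6171)·e^(0.0859·9/12) = 123.4629 × 1.066546 = 131.6789
Value (long) = (F − K)·e^(−rT) = (131.6789 − 143.92) × 0.937606 = -11.4773
Short position value = −(long value) = ¥11.48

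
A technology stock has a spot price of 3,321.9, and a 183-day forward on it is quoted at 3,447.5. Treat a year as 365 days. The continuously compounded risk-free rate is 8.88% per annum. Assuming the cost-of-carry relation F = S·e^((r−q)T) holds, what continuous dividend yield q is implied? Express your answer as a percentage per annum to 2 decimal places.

From F = S·e^((r−q)T): (r − q) = ln(F/S)/T
ln(3447.5/3321.9) = ln(1.037810) = 0.037113
(r − q) = 0.037113 / (183/365) = 0.074023
q = r − ln(F/S)/T = 0.0888 − 0.074023 = 0.014777
q = 1.48%

1.48%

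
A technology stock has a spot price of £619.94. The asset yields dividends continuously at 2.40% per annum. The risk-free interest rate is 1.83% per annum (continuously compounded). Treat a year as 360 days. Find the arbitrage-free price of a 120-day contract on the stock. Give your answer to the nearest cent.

F = S·e^((r − q)T) = 619.94 · e^((0.0183 − 0.0240) × 120/360)
= 619.94 · e^-0.001900 = 619.94 × 0.998102
F = £618.76

£618.76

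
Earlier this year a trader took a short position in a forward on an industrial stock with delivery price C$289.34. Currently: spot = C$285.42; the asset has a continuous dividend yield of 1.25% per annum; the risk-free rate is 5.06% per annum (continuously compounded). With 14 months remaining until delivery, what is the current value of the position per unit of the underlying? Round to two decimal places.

Current fair forward for the remaining 14 months: F = S·e^((r − q)·T), (r − q) = 0.0506 − 0.0125 = 0.0381
F = 285.42 · e^(0.0381 × 14/12) = 285.42 × 1.045453 = 298.3932
Value of long forward = (F − K)·e^(−rT) = (298.3932 − 289.34) · e^(−0.0506·14/12)
= 9.0532 × 0.942675 = 8.53
Short position value = −(long value) = -C$8.53

-C$8.53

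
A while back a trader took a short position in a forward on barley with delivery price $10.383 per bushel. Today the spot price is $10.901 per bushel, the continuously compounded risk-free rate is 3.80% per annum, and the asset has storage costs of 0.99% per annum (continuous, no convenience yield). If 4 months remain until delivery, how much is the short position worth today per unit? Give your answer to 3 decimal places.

Current fair forward for the remaining 4 months: F = S·e^((r + u)·T), (r + u) = 0.0380 + 0.0099 = 0.0479
F = 10.901 · e^(0.0479 × 4/12) = 10.901 × 1.016095 = 11.0765
Value of long forward = (F − K)·e^(−rT) = (11.0765 − 10.383) · e^(−0.0380·4/12)
= 0.6935 × 0.987413 = 0.685
Short position value = −(long value) = -$0.685

-$0.685 per bushel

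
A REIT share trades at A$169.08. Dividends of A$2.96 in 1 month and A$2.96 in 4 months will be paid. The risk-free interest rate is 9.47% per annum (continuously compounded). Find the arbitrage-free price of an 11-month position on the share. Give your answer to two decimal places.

A$178.08

PV(dividends) I = 2.96·e^(−0.0947·1/12) + 2.96·e^(−0.0947·4/12)
I = 2.9367 + 2.8680 = 5.8047
F = (S − I)·e^(rT) = (169.08 − 5.8047) · e^(0.0947·11/12)
= 163.2753 · e^0.086808 = 163.2753 × 1.090687 = A$178.08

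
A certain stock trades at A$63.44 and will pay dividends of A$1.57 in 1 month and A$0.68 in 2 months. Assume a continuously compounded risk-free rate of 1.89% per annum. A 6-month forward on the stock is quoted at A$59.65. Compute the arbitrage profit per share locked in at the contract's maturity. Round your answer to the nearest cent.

PV(dividends) I = 1.57·e^(−0.0189·1/12) + 0.68·e^(−0.0189·2/12) = 2.2454
Fair forward F* = (S − I)·e^(rT) = (63.44 − 2.2454)·e^0.009450 = 61.1946 × 1.009495 = 61.7756
Market A$59.65 < fair 61.7756: forward underpriced → reverse cash-and-carry (short the stock, invest proceeds at r, pay the dividends, go long the forward).
Profit at T = |F_mkt − F*| = |59.65 − 61.7756| = A$2.13 per share

A$2.13 per share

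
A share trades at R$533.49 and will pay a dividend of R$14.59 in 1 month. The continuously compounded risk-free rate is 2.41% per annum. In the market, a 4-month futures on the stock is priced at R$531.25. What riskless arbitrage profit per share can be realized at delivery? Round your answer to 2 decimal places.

R$8.14 per share

PV(dividends) I = 14.59·e^(−0.0241·1/12) = 14.5607
Fair futures F* = (S − I)·e^(rT) = (533.49 − 14.5607)·e^0.008033 = 518.9293 × 1.008065 = 523.1145
Market R$531.25 > fair 523.1145: forward overpriced → cash-and-carry (borrow at r, buy the stock and collect the dividends, short the forward).
Profit at T = |F_mkt − F*| = |531.25 − 523.1145| = R$8.14 per share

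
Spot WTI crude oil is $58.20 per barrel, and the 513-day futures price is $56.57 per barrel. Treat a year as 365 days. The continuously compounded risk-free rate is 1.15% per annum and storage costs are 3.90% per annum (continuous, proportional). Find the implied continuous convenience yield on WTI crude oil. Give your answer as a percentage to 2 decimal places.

7.07%

F = S·e^((r+u−y)T) ⇒ (r+u−y) = ln(F/S)/T
ln(56.57/58.20) = -0.028407; /T ⇒ -0.020212
y = r + u − ln(F/S)/T = 0.0115 + 0.0390 + 0.020212 = 0.070712
y = 7.07%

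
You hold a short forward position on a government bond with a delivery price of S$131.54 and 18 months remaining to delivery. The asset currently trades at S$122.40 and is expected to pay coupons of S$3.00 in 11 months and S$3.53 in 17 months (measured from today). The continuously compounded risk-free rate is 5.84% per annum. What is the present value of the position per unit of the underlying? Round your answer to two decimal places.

S$4.20

PV(remaining coupons) I = 3.00·e^(−0.0584·11/12) + 3.53·e^(−0.0584·17/12) = 6.0933
Current forward F = (S − I)·e^(rT) = (122.40 − 6.0933)·e^(0.0584·18/12) = 116.3067 × 1.091551 = 126.9547
Value (long) = (F − K)·e^(−rT) = (126.9547 − 131.54) × 0.916127 = -4.2007
Short position value = −(long value) = S$4.20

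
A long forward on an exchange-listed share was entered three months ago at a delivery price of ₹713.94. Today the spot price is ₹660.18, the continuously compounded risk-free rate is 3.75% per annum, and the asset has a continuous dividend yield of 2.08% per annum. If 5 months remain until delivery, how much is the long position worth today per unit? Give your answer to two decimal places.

-₹48.39

Current fair forward for the remaining 5 months: F = S·e^((r − q)·T), (r − q) = 0.0375 − 0.0208 = 0.0167
F = 660.18 · e^(0.0167 × 5/12) = 660.18 × 1.006983 = 664.7900
Value of long forward = (F − K)·e^(−rT) = (664.7900 − 713.94) · e^(−0.0375·5/12)
= -49.1500 × 0.984496 = -48.39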